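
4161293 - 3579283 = 582010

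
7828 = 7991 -163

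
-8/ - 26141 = 8/26141   =  0.00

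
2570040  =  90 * 28556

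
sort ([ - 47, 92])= [ - 47, 92]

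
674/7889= 674/7889 = 0.09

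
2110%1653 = 457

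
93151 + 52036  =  145187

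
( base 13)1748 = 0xd70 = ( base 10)3440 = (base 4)311300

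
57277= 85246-27969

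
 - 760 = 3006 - 3766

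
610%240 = 130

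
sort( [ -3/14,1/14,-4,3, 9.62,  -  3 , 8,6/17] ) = [ - 4,-3, - 3/14,  1/14, 6/17, 3, 8, 9.62]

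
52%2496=52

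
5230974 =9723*538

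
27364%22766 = 4598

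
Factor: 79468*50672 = 2^6*3167^1 * 19867^1 = 4026802496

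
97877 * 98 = 9591946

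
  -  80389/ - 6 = 80389/6=13398.17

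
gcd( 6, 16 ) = 2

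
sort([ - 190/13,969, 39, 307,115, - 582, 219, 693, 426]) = [ - 582,  -  190/13, 39, 115, 219, 307, 426, 693, 969]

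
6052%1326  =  748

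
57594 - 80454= -22860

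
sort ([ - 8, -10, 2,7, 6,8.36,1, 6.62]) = [ - 10,- 8,1, 2, 6, 6.62, 7,8.36]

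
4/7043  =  4/7043= 0.00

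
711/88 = 8 + 7/88 = 8.08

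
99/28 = 3 + 15/28 = 3.54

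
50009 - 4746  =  45263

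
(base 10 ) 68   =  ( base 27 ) 2e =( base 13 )53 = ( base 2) 1000100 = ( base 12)58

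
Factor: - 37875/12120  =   - 25/8 = - 2^( - 3 )*5^2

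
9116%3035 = 11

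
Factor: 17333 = 17333^1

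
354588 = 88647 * 4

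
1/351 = 1/351  =  0.00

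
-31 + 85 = 54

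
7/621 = 7/621= 0.01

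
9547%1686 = 1117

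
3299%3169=130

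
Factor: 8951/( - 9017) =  - 71^( - 1)*127^( - 1) * 8951^1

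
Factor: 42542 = 2^1*89^1 * 239^1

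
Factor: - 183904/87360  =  -2^( - 1)*3^( - 1)*5^( - 1) * 13^ ( - 1 )*821^1 = - 821/390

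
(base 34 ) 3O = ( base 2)1111110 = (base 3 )11200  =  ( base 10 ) 126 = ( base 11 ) 105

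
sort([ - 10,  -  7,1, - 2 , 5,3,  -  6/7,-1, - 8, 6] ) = [ - 10, - 8, - 7, - 2, - 1, - 6/7,1 , 3,5, 6] 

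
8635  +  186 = 8821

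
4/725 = 4/725 = 0.01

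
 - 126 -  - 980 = 854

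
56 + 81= 137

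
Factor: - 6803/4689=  - 3^( - 2)*521^( - 1 )*6803^1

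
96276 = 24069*4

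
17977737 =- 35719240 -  - 53696977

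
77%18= 5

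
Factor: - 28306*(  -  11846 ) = 335312876  =  2^2*5923^1 * 14153^1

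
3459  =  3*1153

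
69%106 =69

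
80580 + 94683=175263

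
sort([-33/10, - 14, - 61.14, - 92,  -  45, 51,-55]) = [ - 92, - 61.14 , - 55,-45, -14, -33/10,51]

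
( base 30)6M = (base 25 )82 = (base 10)202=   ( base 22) 94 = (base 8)312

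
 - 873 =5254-6127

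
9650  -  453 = 9197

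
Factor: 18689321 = 7^1*2669903^1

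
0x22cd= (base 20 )1259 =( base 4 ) 2023031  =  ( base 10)8909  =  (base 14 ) 3365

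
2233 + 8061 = 10294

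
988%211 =144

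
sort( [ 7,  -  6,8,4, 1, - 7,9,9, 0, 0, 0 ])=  [ - 7, - 6,  0, 0 , 0,1,4, 7,8,9, 9 ]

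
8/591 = 8/591 = 0.01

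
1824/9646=912/4823 = 0.19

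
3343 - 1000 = 2343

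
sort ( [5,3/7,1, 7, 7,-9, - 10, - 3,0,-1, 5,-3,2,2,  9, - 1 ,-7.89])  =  [ - 10,-9,  -  7.89  ,  -  3, - 3, - 1,-1,0,3/7,1, 2,2, 5, 5,7, 7, 9 ]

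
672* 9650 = 6484800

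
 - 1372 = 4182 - 5554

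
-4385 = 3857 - 8242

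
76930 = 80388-3458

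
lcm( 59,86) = 5074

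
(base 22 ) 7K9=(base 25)63c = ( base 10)3837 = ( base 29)4g9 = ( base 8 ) 7375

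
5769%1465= 1374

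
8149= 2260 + 5889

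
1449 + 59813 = 61262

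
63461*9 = 571149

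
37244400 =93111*400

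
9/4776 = 3/1592 = 0.00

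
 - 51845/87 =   -  596+7/87 = - 595.92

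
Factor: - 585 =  - 3^2*5^1 * 13^1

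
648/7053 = 216/2351 = 0.09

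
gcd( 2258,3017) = 1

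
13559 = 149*91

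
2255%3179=2255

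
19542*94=1836948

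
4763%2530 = 2233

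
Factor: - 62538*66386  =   - 4151647668=-  2^2*3^1 * 7^1* 19^1*1489^1 * 1747^1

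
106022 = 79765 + 26257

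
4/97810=2/48905=0.00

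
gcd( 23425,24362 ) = 937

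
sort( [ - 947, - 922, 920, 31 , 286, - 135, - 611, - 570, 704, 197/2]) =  [-947 , - 922, - 611,-570, - 135 , 31, 197/2, 286, 704, 920]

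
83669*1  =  83669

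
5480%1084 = 60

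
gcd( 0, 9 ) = 9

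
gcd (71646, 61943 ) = 1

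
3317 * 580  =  1923860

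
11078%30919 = 11078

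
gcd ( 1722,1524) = 6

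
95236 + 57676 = 152912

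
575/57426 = 575/57426 = 0.01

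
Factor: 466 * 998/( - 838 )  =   - 232534/419 = -2^1*233^1*419^( - 1 )*499^1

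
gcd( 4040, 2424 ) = 808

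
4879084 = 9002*542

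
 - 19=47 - 66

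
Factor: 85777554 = 2^1*3^1 *67^1*379^1*563^1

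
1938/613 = 1938/613 = 3.16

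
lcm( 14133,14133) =14133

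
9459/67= 141 + 12/67 = 141.18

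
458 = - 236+694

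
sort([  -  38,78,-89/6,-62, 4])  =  [ - 62, -38,  -  89/6,4, 78] 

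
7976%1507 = 441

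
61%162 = 61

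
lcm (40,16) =80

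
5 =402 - 397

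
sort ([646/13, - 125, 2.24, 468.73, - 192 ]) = [ - 192,-125,  2.24, 646/13, 468.73]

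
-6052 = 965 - 7017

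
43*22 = 946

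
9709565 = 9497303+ 212262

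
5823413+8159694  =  13983107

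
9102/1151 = 9102/1151 = 7.91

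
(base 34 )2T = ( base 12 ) 81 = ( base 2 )1100001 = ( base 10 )97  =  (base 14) 6D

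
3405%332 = 85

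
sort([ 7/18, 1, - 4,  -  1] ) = [ - 4, - 1, 7/18,1 ]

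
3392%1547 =298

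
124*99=12276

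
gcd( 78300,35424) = 108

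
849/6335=849/6335=   0.13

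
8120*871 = 7072520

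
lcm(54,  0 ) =0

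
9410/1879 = 9410/1879 = 5.01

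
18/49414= 9/24707 = 0.00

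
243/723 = 81/241 = 0.34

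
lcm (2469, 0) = 0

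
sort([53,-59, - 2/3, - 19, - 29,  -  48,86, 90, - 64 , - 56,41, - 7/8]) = [  -  64, - 59, - 56, - 48, - 29, - 19,-7/8, - 2/3,41, 53,86,90 ] 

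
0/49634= 0 = 0.00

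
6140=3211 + 2929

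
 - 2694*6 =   -  16164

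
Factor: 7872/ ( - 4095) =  - 2^6  *  3^( - 1) * 5^( - 1)*7^( -1) * 13^( - 1 )*41^1 = - 2624/1365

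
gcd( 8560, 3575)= 5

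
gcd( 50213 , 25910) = 1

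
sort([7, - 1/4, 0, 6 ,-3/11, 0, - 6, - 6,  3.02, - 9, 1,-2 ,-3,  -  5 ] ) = [ - 9, - 6 , - 6,-5,-3,-2, - 3/11, - 1/4, 0, 0, 1, 3.02, 6,7 ] 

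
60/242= 30/121 = 0.25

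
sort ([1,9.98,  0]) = [0,1, 9.98] 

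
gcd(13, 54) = 1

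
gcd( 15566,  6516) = 362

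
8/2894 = 4/1447 = 0.00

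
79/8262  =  79/8262= 0.01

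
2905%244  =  221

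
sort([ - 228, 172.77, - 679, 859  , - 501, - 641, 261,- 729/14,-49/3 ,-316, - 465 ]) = [-679,-641,  -  501, - 465,- 316, - 228, - 729/14, - 49/3, 172.77,  261,  859 ] 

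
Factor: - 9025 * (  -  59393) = 5^2*19^2 *59393^1= 536021825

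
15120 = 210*72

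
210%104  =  2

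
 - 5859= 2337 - 8196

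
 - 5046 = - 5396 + 350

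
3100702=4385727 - 1285025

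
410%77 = 25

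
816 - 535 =281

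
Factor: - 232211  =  - 7^3*677^1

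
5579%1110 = 29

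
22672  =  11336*2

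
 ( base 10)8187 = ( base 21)ibi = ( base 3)102020020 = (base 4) 1333323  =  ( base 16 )1ffb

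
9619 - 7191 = 2428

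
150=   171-21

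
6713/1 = 6713 = 6713.00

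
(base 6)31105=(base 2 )1000000110001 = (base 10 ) 4145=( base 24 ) 74h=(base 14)1721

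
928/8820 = 232/2205  =  0.11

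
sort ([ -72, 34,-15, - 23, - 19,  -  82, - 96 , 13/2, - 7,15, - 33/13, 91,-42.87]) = [ - 96,- 82,-72,-42.87,-23, -19, - 15, - 7, - 33/13, 13/2 , 15,34,91 ] 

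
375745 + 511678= 887423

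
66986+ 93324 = 160310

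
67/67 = 1 = 1.00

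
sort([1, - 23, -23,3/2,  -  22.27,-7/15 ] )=[-23 , -23, - 22.27,-7/15, 1, 3/2]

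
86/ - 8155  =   - 1 + 8069/8155 =- 0.01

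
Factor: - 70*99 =-2^1*3^2*5^1*7^1*11^1=- 6930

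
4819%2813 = 2006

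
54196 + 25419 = 79615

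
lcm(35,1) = 35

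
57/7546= 57/7546  =  0.01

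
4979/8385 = 383/645= 0.59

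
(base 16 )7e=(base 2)1111110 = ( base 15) 86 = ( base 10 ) 126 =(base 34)3o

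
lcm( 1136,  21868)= 87472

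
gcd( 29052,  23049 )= 9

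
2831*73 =206663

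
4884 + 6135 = 11019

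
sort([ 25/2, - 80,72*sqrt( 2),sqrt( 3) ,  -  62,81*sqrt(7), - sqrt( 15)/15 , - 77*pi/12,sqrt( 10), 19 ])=[-80,-62, - 77 * pi/12, - sqrt( 15)/15,sqrt ( 3), sqrt(10) , 25/2,19,72*sqrt( 2),81*sqrt( 7)]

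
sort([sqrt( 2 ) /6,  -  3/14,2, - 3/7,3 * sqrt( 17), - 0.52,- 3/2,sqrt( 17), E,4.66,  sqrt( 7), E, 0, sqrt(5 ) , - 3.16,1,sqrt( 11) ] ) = [- 3.16,  -  3/2, - 0.52,  -  3/7,  -  3/14, 0,sqrt( 2) /6, 1,2, sqrt( 5 ), sqrt( 7 ), E, E, sqrt( 11),sqrt ( 17 ) , 4.66,3*sqrt( 17)]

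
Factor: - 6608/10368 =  - 2^(- 3) * 3^( - 4)*7^1*59^1 = - 413/648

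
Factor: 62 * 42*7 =2^2*3^1*7^2 * 31^1 = 18228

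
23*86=1978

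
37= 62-25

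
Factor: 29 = 29^1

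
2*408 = 816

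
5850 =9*650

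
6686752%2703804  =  1279144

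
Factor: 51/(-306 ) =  - 1/6  =  - 2^( - 1) * 3^ ( - 1 )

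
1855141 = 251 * 7391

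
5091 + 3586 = 8677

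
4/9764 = 1/2441 = 0.00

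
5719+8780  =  14499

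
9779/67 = 9779/67=145.96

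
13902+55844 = 69746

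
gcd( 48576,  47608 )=88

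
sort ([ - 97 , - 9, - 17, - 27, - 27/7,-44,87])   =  [ - 97, - 44,  -  27, - 17, - 9, - 27/7, 87]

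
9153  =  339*27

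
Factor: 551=19^1*29^1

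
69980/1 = 69980 = 69980.00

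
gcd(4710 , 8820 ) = 30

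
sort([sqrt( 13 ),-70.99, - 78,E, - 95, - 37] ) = [ - 95 ,-78 ,-70.99, - 37,E, sqrt( 13 ) ] 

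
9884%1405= 49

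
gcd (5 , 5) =5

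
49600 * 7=347200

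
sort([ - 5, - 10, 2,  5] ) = [ - 10, - 5,  2, 5]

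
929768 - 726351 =203417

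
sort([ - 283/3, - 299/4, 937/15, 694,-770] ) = [ - 770,-283/3, - 299/4, 937/15, 694] 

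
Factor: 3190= 2^1*5^1*11^1  *  29^1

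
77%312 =77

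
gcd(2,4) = 2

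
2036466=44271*46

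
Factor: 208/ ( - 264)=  - 2^1*3^( - 1)*11^ (- 1 )*13^1  =  - 26/33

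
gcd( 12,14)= 2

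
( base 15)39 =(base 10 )54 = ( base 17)33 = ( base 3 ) 2000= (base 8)66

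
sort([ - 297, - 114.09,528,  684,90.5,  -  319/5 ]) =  [ - 297, - 114.09, - 319/5 , 90.5, 528, 684]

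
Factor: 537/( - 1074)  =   - 1/2 = -  2^( - 1 ) 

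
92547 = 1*92547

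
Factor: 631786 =2^1*315893^1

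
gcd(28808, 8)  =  8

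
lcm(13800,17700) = 814200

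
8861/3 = 8861/3 = 2953.67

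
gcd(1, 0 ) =1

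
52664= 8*6583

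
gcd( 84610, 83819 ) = 1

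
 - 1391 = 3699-5090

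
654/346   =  327/173 = 1.89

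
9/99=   1/11 =0.09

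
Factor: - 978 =- 2^1*3^1*163^1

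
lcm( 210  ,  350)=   1050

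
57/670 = 57/670 =0.09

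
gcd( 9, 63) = 9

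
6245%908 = 797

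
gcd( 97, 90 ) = 1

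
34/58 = 17/29 = 0.59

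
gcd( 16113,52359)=3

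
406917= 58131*7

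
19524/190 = 102+72/95 = 102.76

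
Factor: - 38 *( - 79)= 2^1*19^1*79^1 = 3002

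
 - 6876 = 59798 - 66674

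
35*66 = 2310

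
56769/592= 95 + 529/592 = 95.89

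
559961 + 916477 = 1476438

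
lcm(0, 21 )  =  0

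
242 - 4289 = -4047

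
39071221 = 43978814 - 4907593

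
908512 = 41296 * 22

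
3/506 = 3/506  =  0.01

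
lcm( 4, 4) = 4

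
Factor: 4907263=19^1*258277^1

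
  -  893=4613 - 5506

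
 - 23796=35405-59201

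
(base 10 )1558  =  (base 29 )1ol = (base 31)1j8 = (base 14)7d4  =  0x616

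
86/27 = 86/27 = 3.19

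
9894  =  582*17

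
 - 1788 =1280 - 3068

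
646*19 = 12274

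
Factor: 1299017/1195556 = 2^( - 2)*19^( - 1)*23^1 * 15731^( - 1 )*56479^1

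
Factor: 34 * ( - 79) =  - 2^1*17^1*79^1 = -2686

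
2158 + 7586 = 9744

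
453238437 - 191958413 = 261280024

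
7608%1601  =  1204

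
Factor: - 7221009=  -  3^1 *2407003^1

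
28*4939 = 138292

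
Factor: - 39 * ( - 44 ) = 1716 =2^2*3^1 * 11^1* 13^1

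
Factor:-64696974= -2^1*3^1*10782829^1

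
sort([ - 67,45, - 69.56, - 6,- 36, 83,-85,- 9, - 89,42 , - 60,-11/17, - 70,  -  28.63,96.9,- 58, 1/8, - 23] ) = [ - 89, - 85, - 70, - 69.56, - 67, - 60, - 58,  -  36, - 28.63, - 23 , - 9, - 6, - 11/17, 1/8, 42,  45, 83, 96.9]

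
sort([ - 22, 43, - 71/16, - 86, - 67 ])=[  -  86 , - 67  , - 22, - 71/16,43 ] 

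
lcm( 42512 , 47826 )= 382608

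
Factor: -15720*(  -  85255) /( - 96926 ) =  -670104300/48463 = - 2^2*3^1*5^2*17^2*59^1*131^1*48463^ ( - 1 )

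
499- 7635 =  - 7136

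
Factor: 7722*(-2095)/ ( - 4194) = 898755/233 = 3^1*5^1*11^1*13^1* 233^( - 1)*419^1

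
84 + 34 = 118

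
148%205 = 148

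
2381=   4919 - 2538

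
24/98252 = 6/24563 = 0.00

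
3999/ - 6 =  - 667 + 1/2 = - 666.50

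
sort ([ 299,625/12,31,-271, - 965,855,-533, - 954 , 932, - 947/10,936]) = [ - 965,-954 , - 533, - 271,  -  947/10,31,625/12,299,855, 932 , 936 ] 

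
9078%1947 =1290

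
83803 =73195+10608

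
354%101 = 51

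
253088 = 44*5752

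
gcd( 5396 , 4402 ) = 142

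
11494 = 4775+6719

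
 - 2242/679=  -  2242/679 = - 3.30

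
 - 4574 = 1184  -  5758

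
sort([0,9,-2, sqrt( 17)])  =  [-2,0,sqrt(17 ),9] 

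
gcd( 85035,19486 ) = 1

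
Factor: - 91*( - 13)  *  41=7^1 * 13^2*41^1 =48503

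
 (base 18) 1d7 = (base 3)202221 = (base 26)LJ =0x235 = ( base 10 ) 565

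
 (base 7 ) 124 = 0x43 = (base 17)3g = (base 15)47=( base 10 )67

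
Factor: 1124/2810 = 2^1*  5^( - 1 ) = 2/5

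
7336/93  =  7336/93 = 78.88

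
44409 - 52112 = -7703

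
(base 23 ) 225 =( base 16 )455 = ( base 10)1109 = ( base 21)2ah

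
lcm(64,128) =128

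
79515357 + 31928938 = 111444295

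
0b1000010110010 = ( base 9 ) 5768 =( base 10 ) 4274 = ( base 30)4ME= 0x10B2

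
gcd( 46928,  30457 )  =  7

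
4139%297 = 278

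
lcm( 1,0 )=0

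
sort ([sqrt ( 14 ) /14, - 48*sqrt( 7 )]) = [ -48*sqrt (7 ), sqrt( 14 ) /14]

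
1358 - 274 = 1084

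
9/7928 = 9/7928 = 0.00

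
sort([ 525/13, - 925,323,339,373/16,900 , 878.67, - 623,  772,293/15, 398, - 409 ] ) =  [ - 925, -623 , - 409, 293/15,373/16,525/13, 323,339,398,772 , 878.67, 900]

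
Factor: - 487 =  - 487^1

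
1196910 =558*2145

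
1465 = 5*293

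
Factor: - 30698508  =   - 2^2 * 3^1*877^1*2917^1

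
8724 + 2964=11688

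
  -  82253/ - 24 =82253/24 = 3427.21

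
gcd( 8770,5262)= 1754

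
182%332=182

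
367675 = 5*73535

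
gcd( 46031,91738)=1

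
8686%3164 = 2358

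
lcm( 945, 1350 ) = 9450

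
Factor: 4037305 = 5^1 * 23^1*35107^1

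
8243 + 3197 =11440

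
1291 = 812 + 479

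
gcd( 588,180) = 12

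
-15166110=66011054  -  81177164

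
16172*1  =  16172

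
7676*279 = 2141604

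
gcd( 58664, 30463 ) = 1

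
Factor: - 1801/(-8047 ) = 13^(- 1)*619^(  -  1 )*1801^1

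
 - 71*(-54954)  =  3901734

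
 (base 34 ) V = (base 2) 11111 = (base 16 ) 1F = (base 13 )25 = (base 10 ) 31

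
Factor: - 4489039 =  - 197^1*22787^1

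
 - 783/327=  - 3 + 66/109= - 2.39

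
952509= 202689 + 749820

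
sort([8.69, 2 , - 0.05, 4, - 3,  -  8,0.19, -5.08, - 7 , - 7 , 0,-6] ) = [ - 8,-7, -7,-6, - 5.08, - 3,-0.05, 0,0.19, 2, 4, 8.69 ]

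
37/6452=37/6452 =0.01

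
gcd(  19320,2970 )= 30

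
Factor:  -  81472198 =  - 2^1 * 653^1*62383^1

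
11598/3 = 3866 = 3866.00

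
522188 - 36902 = 485286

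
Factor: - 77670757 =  - 77670757^1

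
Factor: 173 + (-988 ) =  - 5^1*163^1 = - 815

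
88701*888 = 78766488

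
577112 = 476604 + 100508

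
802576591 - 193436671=609139920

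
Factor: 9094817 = 97^1*93761^1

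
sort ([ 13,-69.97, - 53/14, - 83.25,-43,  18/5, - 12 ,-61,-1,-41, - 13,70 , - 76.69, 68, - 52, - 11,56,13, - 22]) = [-83.25, - 76.69, - 69.97, -61, - 52, - 43, -41,- 22 ,-13 ,-12, - 11,  -  53/14 , - 1 , 18/5, 13, 13,56,68,70 ] 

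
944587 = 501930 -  - 442657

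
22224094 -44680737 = -22456643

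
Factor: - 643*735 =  - 472605  =  - 3^1*5^1*7^2*643^1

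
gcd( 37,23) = 1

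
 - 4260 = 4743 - 9003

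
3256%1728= 1528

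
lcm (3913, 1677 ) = 11739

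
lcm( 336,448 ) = 1344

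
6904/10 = 3452/5 = 690.40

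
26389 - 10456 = 15933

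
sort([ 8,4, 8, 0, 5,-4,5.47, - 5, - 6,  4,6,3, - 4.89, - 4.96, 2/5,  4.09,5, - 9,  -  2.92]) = [ - 9, - 6, - 5,-4.96, - 4.89, - 4, - 2.92, 0,2/5, 3, 4, 4, 4.09,5, 5, 5.47,6, 8,8] 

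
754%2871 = 754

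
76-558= - 482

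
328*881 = 288968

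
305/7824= 305/7824= 0.04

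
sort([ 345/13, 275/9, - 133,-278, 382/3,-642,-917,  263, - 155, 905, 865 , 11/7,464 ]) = [-917, - 642 , - 278, - 155, -133, 11/7, 345/13,  275/9, 382/3 , 263 , 464,865  ,  905]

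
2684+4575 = 7259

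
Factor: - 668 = -2^2*167^1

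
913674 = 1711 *534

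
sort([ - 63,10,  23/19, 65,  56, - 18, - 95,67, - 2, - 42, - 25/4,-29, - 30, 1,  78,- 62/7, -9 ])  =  [ - 95, - 63, - 42, - 30, - 29 ,-18,  -  9, - 62/7, - 25/4, - 2,1,  23/19,10 , 56, 65,67,78]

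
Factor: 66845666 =2^1 * 17^1 * 1966049^1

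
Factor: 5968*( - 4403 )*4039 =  - 106133223056 = - 2^4*7^2*17^1*37^1*373^1*577^1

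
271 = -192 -- 463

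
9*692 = 6228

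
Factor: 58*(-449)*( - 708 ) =18437736 = 2^3*3^1*29^1*59^1 * 449^1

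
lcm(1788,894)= 1788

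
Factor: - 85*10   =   - 2^1*5^2*17^1 =-850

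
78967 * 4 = 315868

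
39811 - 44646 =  - 4835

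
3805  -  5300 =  - 1495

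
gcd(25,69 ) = 1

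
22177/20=1108+17/20 = 1108.85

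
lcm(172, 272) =11696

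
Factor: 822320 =2^4*5^1*19^1*  541^1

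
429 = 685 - 256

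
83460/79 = 1056+ 36/79 = 1056.46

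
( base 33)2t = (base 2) 1011111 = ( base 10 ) 95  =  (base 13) 74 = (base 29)38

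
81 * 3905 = 316305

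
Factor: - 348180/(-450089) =2^2  *  3^1*5^1 *7^1*31^ (- 1)*829^1*14519^( - 1) 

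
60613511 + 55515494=116129005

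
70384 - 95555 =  - 25171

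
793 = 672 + 121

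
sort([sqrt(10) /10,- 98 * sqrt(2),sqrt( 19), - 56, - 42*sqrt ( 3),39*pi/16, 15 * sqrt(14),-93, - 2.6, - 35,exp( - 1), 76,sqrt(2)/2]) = [ - 98*sqrt( 2),  -  93, - 42 * sqrt( 3 ),-56,-35, -2.6, sqrt( 10)/10, exp( - 1), sqrt( 2 )/2,sqrt( 19),39*pi/16,15*sqrt( 14),76]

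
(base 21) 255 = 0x3e0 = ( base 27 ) 19K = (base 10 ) 992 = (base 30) 132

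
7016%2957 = 1102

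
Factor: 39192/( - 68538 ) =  - 6532/11423 =-2^2*23^1*71^1*11423^ ( - 1) 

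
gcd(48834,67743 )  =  9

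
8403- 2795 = 5608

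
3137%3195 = 3137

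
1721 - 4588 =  - 2867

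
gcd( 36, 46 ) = 2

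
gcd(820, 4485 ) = 5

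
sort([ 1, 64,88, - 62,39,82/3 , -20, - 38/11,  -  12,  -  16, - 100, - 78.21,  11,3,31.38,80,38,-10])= [ - 100,- 78.21, - 62 , - 20, - 16,-12, - 10,  -  38/11,1,3,11,82/3,31.38,38,39, 64, 80,88]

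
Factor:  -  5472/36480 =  - 3/20 = - 2^( - 2)*3^1*5^(-1)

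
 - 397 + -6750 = - 7147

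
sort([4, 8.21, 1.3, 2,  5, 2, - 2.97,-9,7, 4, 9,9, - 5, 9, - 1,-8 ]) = [- 9, - 8, - 5, - 2.97, - 1,1.3,2, 2, 4,4,5,7, 8.21 , 9,9,9]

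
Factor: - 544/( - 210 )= 2^4*3^(-1) *5^ (-1)*7^( - 1)*17^1  =  272/105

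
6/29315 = 6/29315= 0.00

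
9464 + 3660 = 13124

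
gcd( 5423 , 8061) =1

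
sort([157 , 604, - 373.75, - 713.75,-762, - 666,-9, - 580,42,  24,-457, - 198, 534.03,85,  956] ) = [ - 762, - 713.75, - 666,-580 , - 457, - 373.75, - 198, - 9,24,  42,  85,157, 534.03, 604,  956]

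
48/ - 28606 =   -  24/14303 =- 0.00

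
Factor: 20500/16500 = 3^(- 1 )*11^( - 1) * 41^1 = 41/33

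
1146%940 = 206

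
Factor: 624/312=2= 2^1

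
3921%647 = 39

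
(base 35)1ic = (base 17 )67E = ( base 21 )44j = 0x74b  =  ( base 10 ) 1867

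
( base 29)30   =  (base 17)52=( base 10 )87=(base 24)3f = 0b1010111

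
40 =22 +18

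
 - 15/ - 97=15/97 = 0.15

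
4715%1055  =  495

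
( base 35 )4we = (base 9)8244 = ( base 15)1bc4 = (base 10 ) 6034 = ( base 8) 13622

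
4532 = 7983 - 3451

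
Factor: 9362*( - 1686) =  - 15784332 = - 2^2*3^1*31^1*151^1*281^1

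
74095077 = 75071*987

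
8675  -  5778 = 2897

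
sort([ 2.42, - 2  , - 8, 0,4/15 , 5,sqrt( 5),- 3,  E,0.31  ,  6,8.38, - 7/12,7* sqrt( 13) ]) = [ - 8, - 3 , - 2 ,-7/12,0,4/15, 0.31 , sqrt (5), 2.42, E,  5,6,8.38, 7*sqrt( 13 )] 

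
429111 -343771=85340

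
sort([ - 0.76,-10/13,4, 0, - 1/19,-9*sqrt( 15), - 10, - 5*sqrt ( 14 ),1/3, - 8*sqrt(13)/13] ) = [-9*sqrt( 15 ),- 5*sqrt(14 ),-10, - 8*sqrt(13)/13,-10/13, - 0.76, - 1/19 , 0, 1/3 , 4] 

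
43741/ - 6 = - 7291 + 5/6 = - 7290.17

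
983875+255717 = 1239592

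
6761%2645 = 1471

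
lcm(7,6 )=42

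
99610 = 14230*7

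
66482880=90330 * 736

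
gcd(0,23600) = 23600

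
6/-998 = - 1+496/499 = - 0.01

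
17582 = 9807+7775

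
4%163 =4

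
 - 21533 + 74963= 53430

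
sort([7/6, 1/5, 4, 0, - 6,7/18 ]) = [ -6,  0  ,  1/5, 7/18, 7/6, 4]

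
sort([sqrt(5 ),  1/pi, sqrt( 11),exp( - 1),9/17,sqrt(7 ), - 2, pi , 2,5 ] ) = [ - 2 , 1/pi,exp ( - 1),9/17,2, sqrt(5 ), sqrt(7),pi,sqrt(11 )  ,  5 ]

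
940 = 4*235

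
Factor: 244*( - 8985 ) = -2192340 = - 2^2*3^1*5^1*61^1*599^1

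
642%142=74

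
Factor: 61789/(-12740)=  - 2^( - 2)*5^(-1)*97^1  =  -97/20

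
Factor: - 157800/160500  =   - 526/535 = - 2^1* 5^( - 1)*107^( - 1)*263^1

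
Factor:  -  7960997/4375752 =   -  2^(-3)*3^(  -  1 )*11^1*29^( - 1)*6287^(-1)*723727^1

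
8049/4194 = 2683/1398 = 1.92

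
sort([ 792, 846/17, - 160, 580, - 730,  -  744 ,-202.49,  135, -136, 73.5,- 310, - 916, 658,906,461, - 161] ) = [ - 916, - 744,-730, - 310, - 202.49, - 161, - 160, - 136, 846/17,73.5, 135, 461, 580, 658, 792 , 906] 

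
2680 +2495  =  5175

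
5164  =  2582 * 2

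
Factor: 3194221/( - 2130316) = - 2^ ( - 2)*283^1*331^ (- 1) * 1609^( - 1) * 11287^1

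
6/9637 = 6/9637= 0.00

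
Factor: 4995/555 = 9 = 3^2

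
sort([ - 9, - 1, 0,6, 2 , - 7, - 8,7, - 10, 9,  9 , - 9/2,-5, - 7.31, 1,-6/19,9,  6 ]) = [ -10, - 9, - 8, -7.31, - 7, - 5, - 9/2, - 1, - 6/19,0,  1,  2,  6,  6,7, 9,  9,  9 ]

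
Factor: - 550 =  - 2^1*5^2 * 11^1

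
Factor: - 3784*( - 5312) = 2^9*11^1*43^1*83^1 = 20100608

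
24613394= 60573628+-35960234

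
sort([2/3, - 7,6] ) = [ - 7,2/3,  6] 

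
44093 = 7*6299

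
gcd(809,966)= 1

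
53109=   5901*9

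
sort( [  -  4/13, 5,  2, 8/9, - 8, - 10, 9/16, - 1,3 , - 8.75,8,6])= [ - 10, - 8.75, - 8, - 1, - 4/13,9/16,8/9, 2,3, 5,6, 8 ] 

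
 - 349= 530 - 879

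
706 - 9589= -8883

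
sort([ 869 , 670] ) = [ 670,869]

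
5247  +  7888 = 13135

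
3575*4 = 14300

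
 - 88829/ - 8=11103 + 5/8= 11103.62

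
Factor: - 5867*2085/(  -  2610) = 815513/174 = 2^ ( - 1)*3^( - 1 )*29^( - 1)*139^1*5867^1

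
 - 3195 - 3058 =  - 6253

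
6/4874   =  3/2437 = 0.00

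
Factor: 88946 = 2^1*11^1*13^1*311^1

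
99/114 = 33/38 =0.87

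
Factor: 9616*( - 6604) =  - 2^6* 13^1*127^1 * 601^1=-63504064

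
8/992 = 1/124 = 0.01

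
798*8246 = 6580308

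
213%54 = 51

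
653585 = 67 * 9755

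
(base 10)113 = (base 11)a3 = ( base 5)423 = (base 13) 89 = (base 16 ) 71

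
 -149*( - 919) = 136931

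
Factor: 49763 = 7^1*7109^1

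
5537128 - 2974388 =2562740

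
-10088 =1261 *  (-8 )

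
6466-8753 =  - 2287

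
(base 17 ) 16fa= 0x1b00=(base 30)7KC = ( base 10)6912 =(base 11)5214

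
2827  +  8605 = 11432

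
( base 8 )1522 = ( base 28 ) 12A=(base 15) 3ba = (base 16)352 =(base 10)850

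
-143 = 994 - 1137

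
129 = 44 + 85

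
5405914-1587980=3817934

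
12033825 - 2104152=9929673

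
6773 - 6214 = 559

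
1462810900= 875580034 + 587230866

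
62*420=26040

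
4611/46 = 100 + 11/46 = 100.24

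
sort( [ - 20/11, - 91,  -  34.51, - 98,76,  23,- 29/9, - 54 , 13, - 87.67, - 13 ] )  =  [ - 98, - 91 , -87.67,-54, - 34.51 , - 13, - 29/9 ,-20/11, 13,23, 76 ]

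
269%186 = 83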